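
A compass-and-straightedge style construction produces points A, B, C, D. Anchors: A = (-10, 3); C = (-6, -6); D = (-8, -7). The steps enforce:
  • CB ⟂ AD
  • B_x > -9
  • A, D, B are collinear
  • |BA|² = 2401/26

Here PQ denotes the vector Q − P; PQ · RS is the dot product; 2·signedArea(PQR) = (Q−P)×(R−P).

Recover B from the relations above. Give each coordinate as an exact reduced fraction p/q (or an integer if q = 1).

1. B_x = -211/26  [A, D, B are collinear ∩ CB ⟂ AD]
2. B_y = -167/26  [A, D, B are collinear ∩ CB ⟂ AD]
   → B = (-211/26, -167/26)

B = (-211/26, -167/26)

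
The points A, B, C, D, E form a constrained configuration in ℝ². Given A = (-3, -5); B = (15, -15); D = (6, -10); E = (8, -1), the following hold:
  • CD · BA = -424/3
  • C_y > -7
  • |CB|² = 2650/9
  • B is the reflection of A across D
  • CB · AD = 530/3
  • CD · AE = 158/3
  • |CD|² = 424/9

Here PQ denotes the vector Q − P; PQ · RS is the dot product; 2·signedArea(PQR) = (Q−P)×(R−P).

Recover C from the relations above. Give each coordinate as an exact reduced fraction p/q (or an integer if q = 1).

C = (0, -20/3)

1. C_x = 0  [CD · AE = 158/3 ∩ CD · BA = -424/3]
2. C_y = -20/3  [CD · AE = 158/3 ∩ CD · BA = -424/3]
   → C = (0, -20/3)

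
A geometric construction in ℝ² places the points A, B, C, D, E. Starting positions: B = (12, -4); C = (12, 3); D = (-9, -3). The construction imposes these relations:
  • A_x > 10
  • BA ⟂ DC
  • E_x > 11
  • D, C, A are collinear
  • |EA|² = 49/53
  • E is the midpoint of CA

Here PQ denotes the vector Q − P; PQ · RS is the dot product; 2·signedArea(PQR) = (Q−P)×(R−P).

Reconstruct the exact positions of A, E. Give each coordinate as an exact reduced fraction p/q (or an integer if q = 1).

A = (538/53, 131/53)
E = (587/53, 145/53)

1. A_x = 538/53  [D, C, A are collinear ∩ BA ⟂ DC]
2. A_y = 131/53  [D, C, A are collinear ∩ BA ⟂ DC]
   → A = (538/53, 131/53)
3. E_x = 587/53  [E is the midpoint of CA]
4. E_y = 145/53  [E is the midpoint of CA]
   → E = (587/53, 145/53)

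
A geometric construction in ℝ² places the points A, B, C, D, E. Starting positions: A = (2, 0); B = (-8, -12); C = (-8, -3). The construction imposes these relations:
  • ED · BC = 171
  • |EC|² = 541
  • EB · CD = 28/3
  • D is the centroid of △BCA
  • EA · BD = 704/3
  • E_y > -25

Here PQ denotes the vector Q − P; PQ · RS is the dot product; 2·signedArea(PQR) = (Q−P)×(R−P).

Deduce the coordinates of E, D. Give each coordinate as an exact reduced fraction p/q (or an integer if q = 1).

1. D_x = -14/3  [D is the centroid of △BCA]
2. D_y = -5  [D is the centroid of △BCA]
   → D = (-14/3, -5)
3. E_x = -18  [EA · BD = 704/3 ∩ EB · CD = 28/3]
4. E_y = -24  [EA · BD = 704/3 ∩ EB · CD = 28/3]
   → E = (-18, -24)

D = (-14/3, -5)
E = (-18, -24)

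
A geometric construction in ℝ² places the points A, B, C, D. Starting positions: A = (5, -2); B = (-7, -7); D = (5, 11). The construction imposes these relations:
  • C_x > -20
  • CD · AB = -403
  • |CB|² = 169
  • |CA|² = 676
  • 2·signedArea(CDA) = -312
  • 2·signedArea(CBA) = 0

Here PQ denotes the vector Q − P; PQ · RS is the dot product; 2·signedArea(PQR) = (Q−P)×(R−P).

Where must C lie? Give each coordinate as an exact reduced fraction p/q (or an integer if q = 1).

C = (-19, -12)

1. C_x = -19  [2·signedArea(CBA) = 0 ∩ 2·signedArea(CDA) = -312]
2. C_y = -12  [2·signedArea(CBA) = 0 ∩ 2·signedArea(CDA) = -312]
   → C = (-19, -12)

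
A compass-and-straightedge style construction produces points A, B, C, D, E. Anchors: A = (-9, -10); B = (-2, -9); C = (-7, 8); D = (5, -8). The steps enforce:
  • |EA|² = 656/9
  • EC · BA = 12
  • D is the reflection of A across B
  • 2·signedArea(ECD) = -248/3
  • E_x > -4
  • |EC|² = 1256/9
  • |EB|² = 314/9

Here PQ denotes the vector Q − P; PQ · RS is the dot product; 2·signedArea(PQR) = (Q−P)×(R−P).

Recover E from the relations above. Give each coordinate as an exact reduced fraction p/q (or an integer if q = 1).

E = (-11/3, -10/3)

1. E_x = -11/3  [2·signedArea(ECD) = -248/3 ∩ EC · BA = 12]
2. E_y = -10/3  [2·signedArea(ECD) = -248/3 ∩ EC · BA = 12]
   → E = (-11/3, -10/3)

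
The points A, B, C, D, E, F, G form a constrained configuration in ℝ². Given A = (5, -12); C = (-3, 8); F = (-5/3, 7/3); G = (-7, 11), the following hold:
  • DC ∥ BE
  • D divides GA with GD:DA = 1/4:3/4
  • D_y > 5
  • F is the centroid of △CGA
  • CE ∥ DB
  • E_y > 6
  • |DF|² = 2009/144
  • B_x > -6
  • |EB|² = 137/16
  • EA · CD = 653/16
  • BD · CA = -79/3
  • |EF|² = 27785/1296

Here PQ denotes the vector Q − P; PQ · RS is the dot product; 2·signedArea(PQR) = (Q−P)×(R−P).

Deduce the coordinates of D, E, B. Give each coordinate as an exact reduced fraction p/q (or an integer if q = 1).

1. D_x = -4  [D divides GA with GD:DA = 1/4:3/4]
2. D_y = 21/4  [D divides GA with GD:DA = 1/4:3/4]
   → D = (-4, 21/4)
3. E_x = -38/9  [line 1·x + 11/4·y + -205/16 = 0 ∩ |EF|² = 27785/1296]
4. E_y = 223/36  [line 1·x + 11/4·y + -205/16 = 0 ∩ |EF|² = 27785/1296]
   → E = (-38/9, 223/36)
5. B_x = -47/9  [DC ∥ BE ∩ CE ∥ DB]
6. B_y = 31/9  [DC ∥ BE ∩ CE ∥ DB]
   → B = (-47/9, 31/9)

B = (-47/9, 31/9)
D = (-4, 21/4)
E = (-38/9, 223/36)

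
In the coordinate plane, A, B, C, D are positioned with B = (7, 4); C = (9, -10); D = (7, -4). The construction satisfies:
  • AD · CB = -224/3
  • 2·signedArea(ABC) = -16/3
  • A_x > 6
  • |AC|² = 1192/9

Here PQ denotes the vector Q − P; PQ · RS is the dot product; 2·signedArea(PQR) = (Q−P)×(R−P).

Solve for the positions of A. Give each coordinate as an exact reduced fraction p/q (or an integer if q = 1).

A = (7, 4/3)

1. A_x = 7  [2·signedArea(ABC) = -16/3 ∩ AD · CB = -224/3]
2. A_y = 4/3  [2·signedArea(ABC) = -16/3 ∩ AD · CB = -224/3]
   → A = (7, 4/3)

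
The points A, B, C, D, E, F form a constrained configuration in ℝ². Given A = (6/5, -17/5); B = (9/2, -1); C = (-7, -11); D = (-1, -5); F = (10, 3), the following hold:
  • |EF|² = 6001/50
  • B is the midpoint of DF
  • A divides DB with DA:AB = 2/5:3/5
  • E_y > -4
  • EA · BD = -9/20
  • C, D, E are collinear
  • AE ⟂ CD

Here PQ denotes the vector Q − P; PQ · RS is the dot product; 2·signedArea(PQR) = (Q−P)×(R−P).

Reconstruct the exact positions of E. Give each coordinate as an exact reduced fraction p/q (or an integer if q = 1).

E = (9/10, -31/10)

1. E_x = 9/10  [C, D, E are collinear ∩ AE ⟂ CD]
2. E_y = -31/10  [C, D, E are collinear ∩ AE ⟂ CD]
   → E = (9/10, -31/10)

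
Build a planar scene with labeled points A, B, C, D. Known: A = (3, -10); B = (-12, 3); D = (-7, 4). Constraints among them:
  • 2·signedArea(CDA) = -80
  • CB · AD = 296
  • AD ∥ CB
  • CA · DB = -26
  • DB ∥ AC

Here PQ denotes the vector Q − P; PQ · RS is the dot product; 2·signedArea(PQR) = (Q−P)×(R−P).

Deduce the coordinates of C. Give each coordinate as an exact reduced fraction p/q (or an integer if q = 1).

1. C_x = -2  [AD ∥ CB ∩ DB ∥ AC]
2. C_y = -11  [AD ∥ CB ∩ DB ∥ AC]
   → C = (-2, -11)

C = (-2, -11)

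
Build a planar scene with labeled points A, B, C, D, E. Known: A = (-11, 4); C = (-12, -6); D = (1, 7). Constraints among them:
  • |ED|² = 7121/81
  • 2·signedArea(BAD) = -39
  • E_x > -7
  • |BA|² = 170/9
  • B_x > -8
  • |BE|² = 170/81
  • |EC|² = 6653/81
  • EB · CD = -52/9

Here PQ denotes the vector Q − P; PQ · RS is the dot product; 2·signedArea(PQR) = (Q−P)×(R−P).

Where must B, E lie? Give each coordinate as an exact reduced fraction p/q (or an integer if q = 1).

B = (-22/3, 5/3)
E = (-55/9, 8/9)

1. B_x = -22/3  [line -3·x + 12·y + -42 = 0 ∩ |BA|² = 170/9]
2. B_y = 5/3  [line -3·x + 12·y + -42 = 0 ∩ |BA|² = 170/9]
   → B = (-22/3, 5/3)
3. E_x = -55/9  [line -13·x + -13·y + -611/9 = 0 ∩ |BE|² = 170/81]
4. E_y = 8/9  [line -13·x + -13·y + -611/9 = 0 ∩ |BE|² = 170/81]
   → E = (-55/9, 8/9)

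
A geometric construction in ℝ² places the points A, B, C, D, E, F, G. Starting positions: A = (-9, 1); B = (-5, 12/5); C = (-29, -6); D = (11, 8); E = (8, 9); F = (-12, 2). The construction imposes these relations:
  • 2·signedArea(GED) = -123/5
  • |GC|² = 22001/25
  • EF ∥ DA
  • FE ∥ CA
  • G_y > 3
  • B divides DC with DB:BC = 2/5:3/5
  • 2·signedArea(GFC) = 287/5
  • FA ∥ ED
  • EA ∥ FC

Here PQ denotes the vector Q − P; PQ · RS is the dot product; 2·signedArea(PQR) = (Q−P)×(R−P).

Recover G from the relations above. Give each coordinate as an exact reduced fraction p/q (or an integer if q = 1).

G = (-1, 19/5)

1. G_x = -1  [2·signedArea(GFC) = 287/5 ∩ 2·signedArea(GED) = -123/5]
2. G_y = 19/5  [2·signedArea(GFC) = 287/5 ∩ 2·signedArea(GED) = -123/5]
   → G = (-1, 19/5)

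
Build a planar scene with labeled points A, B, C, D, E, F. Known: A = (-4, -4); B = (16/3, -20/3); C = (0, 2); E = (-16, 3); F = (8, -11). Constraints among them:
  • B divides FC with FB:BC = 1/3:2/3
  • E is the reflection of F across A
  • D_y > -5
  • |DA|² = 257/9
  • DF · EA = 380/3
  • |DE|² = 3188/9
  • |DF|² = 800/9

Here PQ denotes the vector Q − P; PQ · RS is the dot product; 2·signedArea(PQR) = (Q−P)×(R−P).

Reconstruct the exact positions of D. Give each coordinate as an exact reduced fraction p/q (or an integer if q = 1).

D = (4/3, -13/3)

1. D_x = 4/3  [line -12·x + 7·y + 139/3 = 0 ∩ |DE|² = 3188/9]
2. D_y = -13/3  [line -12·x + 7·y + 139/3 = 0 ∩ |DE|² = 3188/9]
   → D = (4/3, -13/3)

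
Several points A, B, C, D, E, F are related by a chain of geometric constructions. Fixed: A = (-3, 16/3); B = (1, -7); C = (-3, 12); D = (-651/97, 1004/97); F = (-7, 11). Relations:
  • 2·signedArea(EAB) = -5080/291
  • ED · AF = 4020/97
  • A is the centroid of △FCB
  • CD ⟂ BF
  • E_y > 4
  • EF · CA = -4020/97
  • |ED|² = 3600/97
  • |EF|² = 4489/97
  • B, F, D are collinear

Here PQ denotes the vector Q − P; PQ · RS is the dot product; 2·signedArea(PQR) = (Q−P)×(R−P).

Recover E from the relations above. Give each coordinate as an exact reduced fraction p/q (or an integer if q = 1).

E = (-411/97, 464/97)

1. E_x = -411/97  [EF · CA = -4020/97 ∩ ED · AF = 4020/97]
2. E_y = 464/97  [EF · CA = -4020/97 ∩ ED · AF = 4020/97]
   → E = (-411/97, 464/97)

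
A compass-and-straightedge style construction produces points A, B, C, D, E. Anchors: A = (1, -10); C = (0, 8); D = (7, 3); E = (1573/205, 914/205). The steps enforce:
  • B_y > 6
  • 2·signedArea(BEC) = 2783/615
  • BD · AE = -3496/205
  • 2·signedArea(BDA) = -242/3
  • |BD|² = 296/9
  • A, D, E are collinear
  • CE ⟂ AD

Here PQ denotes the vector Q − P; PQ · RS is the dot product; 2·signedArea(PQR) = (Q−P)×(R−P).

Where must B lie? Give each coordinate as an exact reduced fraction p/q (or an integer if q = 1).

1. B_x = 7/3  [2·signedArea(BEC) = 2783/615 ∩ 2·signedArea(BDA) = -242/3]
2. B_y = 19/3  [2·signedArea(BEC) = 2783/615 ∩ 2·signedArea(BDA) = -242/3]
   → B = (7/3, 19/3)

B = (7/3, 19/3)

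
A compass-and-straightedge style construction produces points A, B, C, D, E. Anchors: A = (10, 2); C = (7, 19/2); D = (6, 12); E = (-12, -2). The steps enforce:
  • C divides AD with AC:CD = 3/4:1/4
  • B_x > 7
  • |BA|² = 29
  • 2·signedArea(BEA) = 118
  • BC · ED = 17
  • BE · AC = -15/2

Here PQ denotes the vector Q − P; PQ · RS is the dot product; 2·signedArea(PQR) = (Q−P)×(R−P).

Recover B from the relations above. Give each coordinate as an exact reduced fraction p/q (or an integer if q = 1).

1. B_x = 8  [BC · ED = 17 ∩ BE · AC = -15/2]
2. B_y = 7  [BC · ED = 17 ∩ BE · AC = -15/2]
   → B = (8, 7)

B = (8, 7)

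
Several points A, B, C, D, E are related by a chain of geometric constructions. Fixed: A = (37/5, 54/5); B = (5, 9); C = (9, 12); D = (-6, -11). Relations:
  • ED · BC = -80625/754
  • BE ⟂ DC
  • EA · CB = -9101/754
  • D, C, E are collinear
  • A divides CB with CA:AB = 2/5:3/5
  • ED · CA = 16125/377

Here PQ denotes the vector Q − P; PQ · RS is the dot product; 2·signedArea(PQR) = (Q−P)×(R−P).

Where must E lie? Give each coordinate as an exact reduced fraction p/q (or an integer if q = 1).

1. E_x = 4851/754  [D, C, E are collinear ∩ BE ⟂ DC]
2. E_y = 6081/754  [D, C, E are collinear ∩ BE ⟂ DC]
   → E = (4851/754, 6081/754)

E = (4851/754, 6081/754)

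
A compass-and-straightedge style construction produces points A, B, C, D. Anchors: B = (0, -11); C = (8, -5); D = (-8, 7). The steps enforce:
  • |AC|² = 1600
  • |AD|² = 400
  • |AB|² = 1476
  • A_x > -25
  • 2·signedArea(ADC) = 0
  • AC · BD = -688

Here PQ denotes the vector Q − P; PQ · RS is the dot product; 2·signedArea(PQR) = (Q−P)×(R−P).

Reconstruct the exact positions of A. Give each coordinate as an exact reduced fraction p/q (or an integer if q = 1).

1. A_x = -24  [2·signedArea(ADC) = 0 ∩ AC · BD = -688]
2. A_y = 19  [2·signedArea(ADC) = 0 ∩ AC · BD = -688]
   → A = (-24, 19)

A = (-24, 19)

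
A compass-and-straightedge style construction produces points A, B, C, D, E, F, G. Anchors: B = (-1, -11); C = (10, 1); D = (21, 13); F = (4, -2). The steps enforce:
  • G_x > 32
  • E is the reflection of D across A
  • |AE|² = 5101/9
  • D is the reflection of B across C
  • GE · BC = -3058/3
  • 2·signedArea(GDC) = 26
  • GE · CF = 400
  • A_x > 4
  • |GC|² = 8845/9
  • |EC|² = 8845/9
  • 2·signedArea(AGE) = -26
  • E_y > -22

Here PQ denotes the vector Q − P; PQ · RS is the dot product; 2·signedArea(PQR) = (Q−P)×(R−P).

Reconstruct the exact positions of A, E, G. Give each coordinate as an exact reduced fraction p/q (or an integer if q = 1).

A = (13/3, -4)
E = (-37/3, -21)
G = (97/3, 23)

1. G_x = 97/3  [line 12·x + -11·y + -135 = 0 ∩ |GC|² = 8845/9]
2. G_y = 23  [line 12·x + -11·y + -135 = 0 ∩ |GC|² = 8845/9]
   → G = (97/3, 23)
3. E_x = -37/3  [GE · BC = -3058/3 ∩ GE · CF = 400]
4. E_y = -21  [GE · BC = -3058/3 ∩ GE · CF = 400]
   → E = (-37/3, -21)
5. A_x = 13/3  [2·signedArea(AGE) = -26 ∩ E is the reflection of D across A]
6. A_y = -4  [2·signedArea(AGE) = -26 ∩ E is the reflection of D across A]
   → A = (13/3, -4)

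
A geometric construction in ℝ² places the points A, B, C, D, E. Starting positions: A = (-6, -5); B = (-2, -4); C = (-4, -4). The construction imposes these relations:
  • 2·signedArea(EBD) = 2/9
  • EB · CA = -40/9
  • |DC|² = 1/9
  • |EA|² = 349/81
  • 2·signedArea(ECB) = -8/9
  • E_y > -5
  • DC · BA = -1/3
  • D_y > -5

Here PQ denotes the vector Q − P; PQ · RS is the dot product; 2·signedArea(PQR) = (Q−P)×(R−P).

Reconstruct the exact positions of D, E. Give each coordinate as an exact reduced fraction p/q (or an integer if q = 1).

D = (-4, -13/3)
E = (-4, -40/9)

1. E_x = -4  [2·signedArea(ECB) = -8/9 ∩ EB · CA = -40/9]
2. E_y = -40/9  [2·signedArea(ECB) = -8/9 ∩ EB · CA = -40/9]
   → E = (-4, -40/9)
3. D_x = -4  [DC · BA = -1/3 ∩ 2·signedArea(EBD) = 2/9]
4. D_y = -13/3  [DC · BA = -1/3 ∩ 2·signedArea(EBD) = 2/9]
   → D = (-4, -13/3)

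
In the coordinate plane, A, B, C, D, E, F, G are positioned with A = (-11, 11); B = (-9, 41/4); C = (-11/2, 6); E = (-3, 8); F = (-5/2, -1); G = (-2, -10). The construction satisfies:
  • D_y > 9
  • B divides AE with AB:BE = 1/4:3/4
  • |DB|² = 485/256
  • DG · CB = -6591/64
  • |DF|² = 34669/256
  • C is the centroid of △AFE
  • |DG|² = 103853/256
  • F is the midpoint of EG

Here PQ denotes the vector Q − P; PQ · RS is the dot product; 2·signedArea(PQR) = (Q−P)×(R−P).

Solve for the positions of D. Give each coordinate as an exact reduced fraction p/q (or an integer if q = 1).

1. D_x = -65/8  [line 7/2·x + -17/4·y + 4319/64 = 0 ∩ |DF|² = 34669/256]
2. D_y = 147/16  [line 7/2·x + -17/4·y + 4319/64 = 0 ∩ |DF|² = 34669/256]
   → D = (-65/8, 147/16)

D = (-65/8, 147/16)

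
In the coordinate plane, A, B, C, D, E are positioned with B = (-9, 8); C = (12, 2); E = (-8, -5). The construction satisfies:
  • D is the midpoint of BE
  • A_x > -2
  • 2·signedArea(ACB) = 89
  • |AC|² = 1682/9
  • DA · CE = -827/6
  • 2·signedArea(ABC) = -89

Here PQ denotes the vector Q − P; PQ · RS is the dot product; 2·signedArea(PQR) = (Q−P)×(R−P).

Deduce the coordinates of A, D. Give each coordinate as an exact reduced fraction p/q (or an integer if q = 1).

A = (-5/3, 5/3)
D = (-17/2, 3/2)

1. D_x = -17/2  [D is the midpoint of BE]
2. D_y = 3/2  [D is the midpoint of BE]
   → D = (-17/2, 3/2)
3. A_x = -5/3  [2·signedArea(ABC) = -89 ∩ DA · CE = -827/6]
4. A_y = 5/3  [2·signedArea(ABC) = -89 ∩ DA · CE = -827/6]
   → A = (-5/3, 5/3)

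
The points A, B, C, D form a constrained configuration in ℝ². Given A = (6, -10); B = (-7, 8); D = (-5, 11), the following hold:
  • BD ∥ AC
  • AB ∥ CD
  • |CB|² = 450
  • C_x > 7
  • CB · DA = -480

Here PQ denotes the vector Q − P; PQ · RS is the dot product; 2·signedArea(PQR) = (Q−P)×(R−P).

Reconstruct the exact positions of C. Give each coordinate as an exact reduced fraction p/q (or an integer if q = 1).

1. C_x = 8  [AB ∥ CD ∩ BD ∥ AC]
2. C_y = -7  [AB ∥ CD ∩ BD ∥ AC]
   → C = (8, -7)

C = (8, -7)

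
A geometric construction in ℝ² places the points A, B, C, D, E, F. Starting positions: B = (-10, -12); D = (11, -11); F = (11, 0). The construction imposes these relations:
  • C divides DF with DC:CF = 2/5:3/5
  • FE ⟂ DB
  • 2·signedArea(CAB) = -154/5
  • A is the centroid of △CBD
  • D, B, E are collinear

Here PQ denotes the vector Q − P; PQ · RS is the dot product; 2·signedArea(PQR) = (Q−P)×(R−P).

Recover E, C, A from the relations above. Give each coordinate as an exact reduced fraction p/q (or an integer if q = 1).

1. E_x = 5093/442  [D, B, E are collinear ∩ FE ⟂ DB]
2. E_y = -4851/442  [D, B, E are collinear ∩ FE ⟂ DB]
   → E = (5093/442, -4851/442)
3. C_x = 11  [C divides DF with DC:CF = 2/5:3/5]
4. C_y = -33/5  [C divides DF with DC:CF = 2/5:3/5]
   → C = (11, -33/5)
5. A_x = 4  [A is the centroid of △CBD]
6. A_y = -148/15  [A is the centroid of △CBD]
   → A = (4, -148/15)

A = (4, -148/15)
C = (11, -33/5)
E = (5093/442, -4851/442)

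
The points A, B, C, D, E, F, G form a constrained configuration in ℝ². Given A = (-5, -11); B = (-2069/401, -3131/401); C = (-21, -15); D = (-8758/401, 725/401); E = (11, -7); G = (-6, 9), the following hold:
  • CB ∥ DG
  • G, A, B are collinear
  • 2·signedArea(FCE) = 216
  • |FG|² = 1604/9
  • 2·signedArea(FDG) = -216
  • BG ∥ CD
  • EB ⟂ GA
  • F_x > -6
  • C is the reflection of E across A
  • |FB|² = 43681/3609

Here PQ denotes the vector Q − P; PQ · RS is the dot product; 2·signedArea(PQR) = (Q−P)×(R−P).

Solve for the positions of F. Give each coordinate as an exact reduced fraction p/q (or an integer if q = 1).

1. F_x = -16/3  [2·signedArea(FCE) = 216 ∩ 2·signedArea(FDG) = -216]
2. F_y = -13/3  [2·signedArea(FCE) = 216 ∩ 2·signedArea(FDG) = -216]
   → F = (-16/3, -13/3)

F = (-16/3, -13/3)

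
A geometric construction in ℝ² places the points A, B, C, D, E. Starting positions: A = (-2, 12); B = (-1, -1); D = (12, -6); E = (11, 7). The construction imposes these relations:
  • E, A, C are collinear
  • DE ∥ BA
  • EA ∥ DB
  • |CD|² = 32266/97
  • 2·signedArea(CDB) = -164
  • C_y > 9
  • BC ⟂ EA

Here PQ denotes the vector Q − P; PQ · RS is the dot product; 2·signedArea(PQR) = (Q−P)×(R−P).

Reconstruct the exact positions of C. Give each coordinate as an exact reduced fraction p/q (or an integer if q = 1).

C = (313/97, 969/97)

1. C_x = 313/97  [E, A, C are collinear ∩ BC ⟂ EA]
2. C_y = 969/97  [E, A, C are collinear ∩ BC ⟂ EA]
   → C = (313/97, 969/97)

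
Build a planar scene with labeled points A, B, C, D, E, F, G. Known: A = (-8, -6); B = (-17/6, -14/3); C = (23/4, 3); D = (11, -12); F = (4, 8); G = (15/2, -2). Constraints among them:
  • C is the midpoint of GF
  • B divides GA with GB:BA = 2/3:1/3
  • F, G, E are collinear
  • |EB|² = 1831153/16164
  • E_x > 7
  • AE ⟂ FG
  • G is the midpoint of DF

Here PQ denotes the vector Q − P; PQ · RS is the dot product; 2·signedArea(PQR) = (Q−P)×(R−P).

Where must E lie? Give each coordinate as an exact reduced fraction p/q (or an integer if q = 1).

1. E_x = 3168/449  [F, G, E are collinear ∩ AE ⟂ FG]
2. E_y = -328/449  [F, G, E are collinear ∩ AE ⟂ FG]
   → E = (3168/449, -328/449)

E = (3168/449, -328/449)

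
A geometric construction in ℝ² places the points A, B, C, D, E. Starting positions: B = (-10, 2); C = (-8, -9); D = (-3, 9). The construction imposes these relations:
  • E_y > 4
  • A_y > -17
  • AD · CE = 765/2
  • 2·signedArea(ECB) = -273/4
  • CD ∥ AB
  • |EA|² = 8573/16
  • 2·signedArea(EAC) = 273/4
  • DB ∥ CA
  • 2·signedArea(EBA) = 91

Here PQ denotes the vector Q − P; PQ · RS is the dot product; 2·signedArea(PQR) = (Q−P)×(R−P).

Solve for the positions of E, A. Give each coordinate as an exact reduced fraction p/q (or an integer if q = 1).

A = (-15, -16)
E = (-17/4, 9/2)

1. A_x = -15  [CD ∥ AB ∩ DB ∥ CA]
2. A_y = -16  [CD ∥ AB ∩ DB ∥ CA]
   → A = (-15, -16)
3. E_x = -17/4  [2·signedArea(EBA) = 91 ∩ 2·signedArea(EAC) = 273/4]
4. E_y = 9/2  [2·signedArea(EBA) = 91 ∩ 2·signedArea(EAC) = 273/4]
   → E = (-17/4, 9/2)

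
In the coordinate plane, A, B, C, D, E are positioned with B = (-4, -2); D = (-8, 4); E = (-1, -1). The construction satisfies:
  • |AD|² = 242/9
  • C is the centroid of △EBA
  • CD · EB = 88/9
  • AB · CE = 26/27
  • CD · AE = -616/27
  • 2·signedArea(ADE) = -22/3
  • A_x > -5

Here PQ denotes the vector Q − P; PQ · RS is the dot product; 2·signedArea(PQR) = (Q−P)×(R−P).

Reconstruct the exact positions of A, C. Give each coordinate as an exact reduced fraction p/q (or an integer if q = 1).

A = (-13/3, 1/3)
C = (-28/9, -8/9)

1. A_x = -13/3  [line 5·x + 7·y + 58/3 = 0 ∩ |AD|² = 242/9]
2. A_y = 1/3  [line 5·x + 7·y + 58/3 = 0 ∩ |AD|² = 242/9]
   → A = (-13/3, 1/3)
3. C_x = -28/9  [C is the centroid of △EBA]
4. C_y = -8/9  [C is the centroid of △EBA]
   → C = (-28/9, -8/9)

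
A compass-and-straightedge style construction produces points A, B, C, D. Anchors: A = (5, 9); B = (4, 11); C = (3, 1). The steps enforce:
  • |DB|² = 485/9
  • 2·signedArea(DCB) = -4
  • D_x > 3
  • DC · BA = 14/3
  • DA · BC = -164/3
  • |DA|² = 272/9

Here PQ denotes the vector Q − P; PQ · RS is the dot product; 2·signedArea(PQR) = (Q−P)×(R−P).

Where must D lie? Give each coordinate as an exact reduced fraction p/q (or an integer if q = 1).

1. D_x = 11/3  [2·signedArea(DCB) = -4 ∩ DA · BC = -164/3]
2. D_y = 11/3  [2·signedArea(DCB) = -4 ∩ DA · BC = -164/3]
   → D = (11/3, 11/3)

D = (11/3, 11/3)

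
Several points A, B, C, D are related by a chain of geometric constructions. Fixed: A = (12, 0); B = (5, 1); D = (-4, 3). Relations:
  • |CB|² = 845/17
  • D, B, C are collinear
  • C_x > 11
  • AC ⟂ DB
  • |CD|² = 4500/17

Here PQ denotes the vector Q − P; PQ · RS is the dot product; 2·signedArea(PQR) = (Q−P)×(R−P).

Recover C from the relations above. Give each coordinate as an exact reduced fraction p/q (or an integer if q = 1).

1. C_x = 202/17  [D, B, C are collinear ∩ AC ⟂ DB]
2. C_y = -9/17  [D, B, C are collinear ∩ AC ⟂ DB]
   → C = (202/17, -9/17)

C = (202/17, -9/17)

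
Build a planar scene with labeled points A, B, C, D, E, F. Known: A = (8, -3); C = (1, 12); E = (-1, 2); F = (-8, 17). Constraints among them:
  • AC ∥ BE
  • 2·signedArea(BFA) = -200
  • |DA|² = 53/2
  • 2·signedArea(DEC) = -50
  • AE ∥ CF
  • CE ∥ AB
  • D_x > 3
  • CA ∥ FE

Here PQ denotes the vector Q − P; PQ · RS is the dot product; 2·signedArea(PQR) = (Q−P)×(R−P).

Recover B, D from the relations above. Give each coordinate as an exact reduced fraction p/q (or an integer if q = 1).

1. B_x = 6  [AC ∥ BE ∩ CE ∥ AB]
2. B_y = -13  [AC ∥ BE ∩ CE ∥ AB]
   → B = (6, -13)
3. D_x = 7/2  [line -10·x + 2·y + 36 = 0 ∩ |DA|² = 53/2]
4. D_y = -1/2  [line -10·x + 2·y + 36 = 0 ∩ |DA|² = 53/2]
   → D = (7/2, -1/2)

B = (6, -13)
D = (7/2, -1/2)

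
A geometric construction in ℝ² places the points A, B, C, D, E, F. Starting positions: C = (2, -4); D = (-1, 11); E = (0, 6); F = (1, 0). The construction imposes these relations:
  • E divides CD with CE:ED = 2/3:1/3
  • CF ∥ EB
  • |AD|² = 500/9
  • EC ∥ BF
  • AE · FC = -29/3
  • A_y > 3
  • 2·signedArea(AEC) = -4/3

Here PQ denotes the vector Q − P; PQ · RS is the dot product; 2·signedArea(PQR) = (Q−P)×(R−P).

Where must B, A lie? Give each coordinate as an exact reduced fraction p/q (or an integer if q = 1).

1. B_x = -1  [EC ∥ BF ∩ CF ∥ EB]
2. B_y = 10  [EC ∥ BF ∩ CF ∥ EB]
   → B = (-1, 10)
3. A_x = 1/3  [AE · FC = -29/3 ∩ 2·signedArea(AEC) = -4/3]
4. A_y = 11/3  [AE · FC = -29/3 ∩ 2·signedArea(AEC) = -4/3]
   → A = (1/3, 11/3)

A = (1/3, 11/3)
B = (-1, 10)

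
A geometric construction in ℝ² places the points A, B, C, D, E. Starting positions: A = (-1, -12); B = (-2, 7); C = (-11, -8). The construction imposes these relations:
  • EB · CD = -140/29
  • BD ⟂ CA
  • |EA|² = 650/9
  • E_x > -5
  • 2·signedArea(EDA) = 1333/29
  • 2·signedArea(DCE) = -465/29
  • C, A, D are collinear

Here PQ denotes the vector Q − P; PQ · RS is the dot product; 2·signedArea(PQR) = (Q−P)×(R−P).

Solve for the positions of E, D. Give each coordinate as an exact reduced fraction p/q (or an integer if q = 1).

D = (-244/29, -262/29)
E = (-14/3, -13/3)

1. D_x = -244/29  [C, A, D are collinear ∩ BD ⟂ CA]
2. D_y = -262/29  [C, A, D are collinear ∩ BD ⟂ CA]
   → D = (-244/29, -262/29)
3. E_x = -14/3  [EB · CD = -140/29 ∩ 2·signedArea(EDA) = 1333/29]
4. E_y = -13/3  [EB · CD = -140/29 ∩ 2·signedArea(EDA) = 1333/29]
   → E = (-14/3, -13/3)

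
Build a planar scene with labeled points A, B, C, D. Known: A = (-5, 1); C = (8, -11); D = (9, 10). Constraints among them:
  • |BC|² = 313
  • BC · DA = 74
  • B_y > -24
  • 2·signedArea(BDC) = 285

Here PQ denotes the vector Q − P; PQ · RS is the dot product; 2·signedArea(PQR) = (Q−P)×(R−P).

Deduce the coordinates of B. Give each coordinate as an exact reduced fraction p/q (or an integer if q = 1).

B = (21, -23)

1. B_x = 21  [2·signedArea(BDC) = 285 ∩ BC · DA = 74]
2. B_y = -23  [2·signedArea(BDC) = 285 ∩ BC · DA = 74]
   → B = (21, -23)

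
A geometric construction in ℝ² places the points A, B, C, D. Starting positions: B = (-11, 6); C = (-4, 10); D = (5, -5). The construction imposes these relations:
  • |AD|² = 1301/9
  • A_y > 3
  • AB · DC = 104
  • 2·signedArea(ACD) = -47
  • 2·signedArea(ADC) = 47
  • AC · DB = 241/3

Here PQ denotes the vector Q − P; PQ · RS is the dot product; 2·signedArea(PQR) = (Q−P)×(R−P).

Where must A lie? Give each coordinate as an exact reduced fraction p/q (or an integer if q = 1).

1. A_x = -10/3  [2·signedArea(ACD) = -47 ∩ AC · DB = 241/3]
2. A_y = 11/3  [2·signedArea(ACD) = -47 ∩ AC · DB = 241/3]
   → A = (-10/3, 11/3)

A = (-10/3, 11/3)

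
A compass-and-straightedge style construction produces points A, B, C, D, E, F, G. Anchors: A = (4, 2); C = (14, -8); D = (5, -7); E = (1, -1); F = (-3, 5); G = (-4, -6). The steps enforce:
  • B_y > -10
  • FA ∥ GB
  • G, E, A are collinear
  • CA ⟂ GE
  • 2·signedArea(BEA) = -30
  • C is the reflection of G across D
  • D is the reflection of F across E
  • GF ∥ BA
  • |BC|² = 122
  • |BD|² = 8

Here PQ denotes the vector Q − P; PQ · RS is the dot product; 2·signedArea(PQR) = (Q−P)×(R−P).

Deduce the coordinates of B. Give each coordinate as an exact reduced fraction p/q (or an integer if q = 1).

B = (3, -9)

1. B_x = 3  [GF ∥ BA ∩ FA ∥ GB]
2. B_y = -9  [GF ∥ BA ∩ FA ∥ GB]
   → B = (3, -9)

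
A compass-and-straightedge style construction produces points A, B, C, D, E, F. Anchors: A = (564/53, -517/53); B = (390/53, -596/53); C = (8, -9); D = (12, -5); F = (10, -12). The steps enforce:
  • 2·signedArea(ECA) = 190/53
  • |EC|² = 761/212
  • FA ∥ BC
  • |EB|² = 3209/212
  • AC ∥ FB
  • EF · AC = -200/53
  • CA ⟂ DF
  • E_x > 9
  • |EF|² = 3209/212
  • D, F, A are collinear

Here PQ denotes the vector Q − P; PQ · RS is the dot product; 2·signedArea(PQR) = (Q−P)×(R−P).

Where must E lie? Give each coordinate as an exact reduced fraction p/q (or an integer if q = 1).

1. E_x = 513/53  [2·signedArea(ECA) = 190/53 ∩ EF · AC = -200/53]
2. E_y = -861/106  [2·signedArea(ECA) = 190/53 ∩ EF · AC = -200/53]
   → E = (513/53, -861/106)

E = (513/53, -861/106)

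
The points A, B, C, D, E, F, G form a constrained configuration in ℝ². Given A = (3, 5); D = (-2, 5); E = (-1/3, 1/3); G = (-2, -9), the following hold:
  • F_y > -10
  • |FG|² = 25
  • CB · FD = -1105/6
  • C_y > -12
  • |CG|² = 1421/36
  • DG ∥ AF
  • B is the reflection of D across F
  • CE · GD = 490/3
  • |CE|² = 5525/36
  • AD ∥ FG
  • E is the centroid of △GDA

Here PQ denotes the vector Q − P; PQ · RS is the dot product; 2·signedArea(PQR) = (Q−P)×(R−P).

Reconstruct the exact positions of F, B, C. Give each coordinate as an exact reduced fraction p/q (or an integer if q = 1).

B = (8, -23)
C = (23/6, -34/3)
F = (3, -9)

1. F_x = 3  [AD ∥ FG ∩ DG ∥ AF]
2. F_y = -9  [AD ∥ FG ∩ DG ∥ AF]
   → F = (3, -9)
3. B_x = 8  [B is the reflection of D across F]
4. B_y = -23  [B is the reflection of D across F]
   → B = (8, -23)
5. C_x = 23/6  [CB · FD = -1105/6 ∩ CE · GD = 490/3]
6. C_y = -34/3  [CB · FD = -1105/6 ∩ CE · GD = 490/3]
   → C = (23/6, -34/3)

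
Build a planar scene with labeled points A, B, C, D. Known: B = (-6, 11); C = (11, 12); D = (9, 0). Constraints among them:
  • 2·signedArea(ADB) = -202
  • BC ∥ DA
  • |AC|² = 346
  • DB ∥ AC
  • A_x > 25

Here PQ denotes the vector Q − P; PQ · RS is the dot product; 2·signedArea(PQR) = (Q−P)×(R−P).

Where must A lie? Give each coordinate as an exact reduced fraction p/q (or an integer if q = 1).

1. A_x = 26  [DB ∥ AC ∩ BC ∥ DA]
2. A_y = 1  [DB ∥ AC ∩ BC ∥ DA]
   → A = (26, 1)

A = (26, 1)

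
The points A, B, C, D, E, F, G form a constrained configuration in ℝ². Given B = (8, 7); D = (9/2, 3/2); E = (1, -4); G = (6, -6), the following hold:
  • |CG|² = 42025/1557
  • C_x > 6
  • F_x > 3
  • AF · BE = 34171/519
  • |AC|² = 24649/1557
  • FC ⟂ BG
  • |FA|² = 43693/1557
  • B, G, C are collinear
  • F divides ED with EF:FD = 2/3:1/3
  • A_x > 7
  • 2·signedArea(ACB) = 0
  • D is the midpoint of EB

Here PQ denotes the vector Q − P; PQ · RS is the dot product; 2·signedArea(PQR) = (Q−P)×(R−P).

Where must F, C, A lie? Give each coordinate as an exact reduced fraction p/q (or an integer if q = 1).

A = (3838/519, 1592/519)
C = (3524/519, -449/519)
F = (10/3, -1/3)

1. F_x = 10/3  [F divides ED with EF:FD = 2/3:1/3]
2. F_y = -1/3  [F divides ED with EF:FD = 2/3:1/3]
   → F = (10/3, -1/3)
3. C_x = 3524/519  [B, G, C are collinear ∩ FC ⟂ BG]
4. C_y = -449/519  [B, G, C are collinear ∩ FC ⟂ BG]
   → C = (3524/519, -449/519)
5. A_x = 3838/519  [2·signedArea(ACB) = 0 ∩ AF · BE = 34171/519]
6. A_y = 1592/519  [2·signedArea(ACB) = 0 ∩ AF · BE = 34171/519]
   → A = (3838/519, 1592/519)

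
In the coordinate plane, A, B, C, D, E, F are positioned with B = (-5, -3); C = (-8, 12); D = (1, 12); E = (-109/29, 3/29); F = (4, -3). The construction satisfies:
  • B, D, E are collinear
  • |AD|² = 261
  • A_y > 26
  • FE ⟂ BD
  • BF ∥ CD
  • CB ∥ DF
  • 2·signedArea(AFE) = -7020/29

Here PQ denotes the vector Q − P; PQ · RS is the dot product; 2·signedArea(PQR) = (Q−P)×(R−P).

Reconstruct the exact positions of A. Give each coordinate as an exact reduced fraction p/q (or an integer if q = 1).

A = (7, 27)

1. A_x = 7  [line -90/29·x + -225/29·y + 6705/29 = 0 ∩ |AD|² = 261]
2. A_y = 27  [line -90/29·x + -225/29·y + 6705/29 = 0 ∩ |AD|² = 261]
   → A = (7, 27)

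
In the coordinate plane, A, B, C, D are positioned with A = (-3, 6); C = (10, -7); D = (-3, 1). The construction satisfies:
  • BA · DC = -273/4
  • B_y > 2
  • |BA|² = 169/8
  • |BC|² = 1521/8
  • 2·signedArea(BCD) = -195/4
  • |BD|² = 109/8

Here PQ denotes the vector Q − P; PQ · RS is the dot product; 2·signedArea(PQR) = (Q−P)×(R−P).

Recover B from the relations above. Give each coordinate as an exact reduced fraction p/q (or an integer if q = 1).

1. B_x = 1/4  [2·signedArea(BCD) = -195/4 ∩ BA · DC = -273/4]
2. B_y = 11/4  [2·signedArea(BCD) = -195/4 ∩ BA · DC = -273/4]
   → B = (1/4, 11/4)

B = (1/4, 11/4)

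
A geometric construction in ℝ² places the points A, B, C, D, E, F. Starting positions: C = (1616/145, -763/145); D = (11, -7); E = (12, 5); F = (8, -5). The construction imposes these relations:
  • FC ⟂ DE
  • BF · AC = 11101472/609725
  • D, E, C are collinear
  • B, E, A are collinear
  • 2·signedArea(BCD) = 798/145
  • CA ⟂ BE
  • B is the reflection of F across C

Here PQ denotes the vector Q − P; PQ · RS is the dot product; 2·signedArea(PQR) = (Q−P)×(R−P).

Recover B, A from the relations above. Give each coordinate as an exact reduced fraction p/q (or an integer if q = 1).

1. B_x = 2072/145  [B is the reflection of F across C]
2. B_y = -801/145  [B is the reflection of F across C]
   → B = (2072/145, -801/145)
3. A_x = 8592908/609725  [B, E, A are collinear ∩ CA ⟂ BE]
4. A_y = -2817319/609725  [B, E, A are collinear ∩ CA ⟂ BE]
   → A = (8592908/609725, -2817319/609725)

A = (8592908/609725, -2817319/609725)
B = (2072/145, -801/145)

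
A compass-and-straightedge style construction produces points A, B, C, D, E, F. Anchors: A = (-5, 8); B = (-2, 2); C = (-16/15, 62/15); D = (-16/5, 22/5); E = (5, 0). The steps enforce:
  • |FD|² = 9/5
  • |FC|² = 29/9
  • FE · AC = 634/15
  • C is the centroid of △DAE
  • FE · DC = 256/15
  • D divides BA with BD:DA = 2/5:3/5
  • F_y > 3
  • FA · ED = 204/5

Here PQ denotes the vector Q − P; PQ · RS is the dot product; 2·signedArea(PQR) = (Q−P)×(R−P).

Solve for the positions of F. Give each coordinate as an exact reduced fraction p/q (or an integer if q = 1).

F = (-13/5, 16/5)

1. F_x = -13/5  [FE · DC = 256/15 ∩ FA · ED = 204/5]
2. F_y = 16/5  [FE · DC = 256/15 ∩ FA · ED = 204/5]
   → F = (-13/5, 16/5)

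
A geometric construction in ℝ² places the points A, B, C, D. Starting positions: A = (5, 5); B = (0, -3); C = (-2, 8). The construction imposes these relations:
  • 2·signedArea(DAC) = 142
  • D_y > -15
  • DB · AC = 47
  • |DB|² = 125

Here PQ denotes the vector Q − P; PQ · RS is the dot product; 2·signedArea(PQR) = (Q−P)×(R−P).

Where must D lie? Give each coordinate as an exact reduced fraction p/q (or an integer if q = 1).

1. D_x = 2  [DB · AC = 47 ∩ 2·signedArea(DAC) = 142]
2. D_y = -14  [DB · AC = 47 ∩ 2·signedArea(DAC) = 142]
   → D = (2, -14)

D = (2, -14)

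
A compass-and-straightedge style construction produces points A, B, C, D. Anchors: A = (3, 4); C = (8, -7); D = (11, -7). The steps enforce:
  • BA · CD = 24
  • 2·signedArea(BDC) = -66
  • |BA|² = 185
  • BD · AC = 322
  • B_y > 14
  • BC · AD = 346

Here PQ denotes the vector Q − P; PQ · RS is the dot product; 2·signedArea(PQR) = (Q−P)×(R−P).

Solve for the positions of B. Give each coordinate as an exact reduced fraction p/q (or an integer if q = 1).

1. B_x = -5  [BA · CD = 24 ∩ BC · AD = 346]
2. B_y = 15  [BA · CD = 24 ∩ BC · AD = 346]
   → B = (-5, 15)

B = (-5, 15)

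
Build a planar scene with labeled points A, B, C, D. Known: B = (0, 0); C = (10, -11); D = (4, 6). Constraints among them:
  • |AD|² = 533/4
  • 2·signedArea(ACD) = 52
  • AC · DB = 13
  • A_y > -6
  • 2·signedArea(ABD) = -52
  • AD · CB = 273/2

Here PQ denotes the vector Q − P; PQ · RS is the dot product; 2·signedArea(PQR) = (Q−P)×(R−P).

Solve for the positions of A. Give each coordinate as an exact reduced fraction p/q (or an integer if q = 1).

A = (5, -11/2)

1. A_x = 5  [AC · DB = 13 ∩ 2·signedArea(ABD) = -52]
2. A_y = -11/2  [AC · DB = 13 ∩ 2·signedArea(ABD) = -52]
   → A = (5, -11/2)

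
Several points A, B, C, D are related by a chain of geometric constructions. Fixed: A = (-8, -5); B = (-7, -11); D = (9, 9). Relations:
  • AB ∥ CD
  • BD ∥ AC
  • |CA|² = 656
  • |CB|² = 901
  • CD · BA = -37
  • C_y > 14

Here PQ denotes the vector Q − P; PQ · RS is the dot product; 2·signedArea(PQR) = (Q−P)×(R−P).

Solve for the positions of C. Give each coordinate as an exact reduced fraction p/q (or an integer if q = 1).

C = (8, 15)

1. C_x = 8  [AB ∥ CD ∩ BD ∥ AC]
2. C_y = 15  [AB ∥ CD ∩ BD ∥ AC]
   → C = (8, 15)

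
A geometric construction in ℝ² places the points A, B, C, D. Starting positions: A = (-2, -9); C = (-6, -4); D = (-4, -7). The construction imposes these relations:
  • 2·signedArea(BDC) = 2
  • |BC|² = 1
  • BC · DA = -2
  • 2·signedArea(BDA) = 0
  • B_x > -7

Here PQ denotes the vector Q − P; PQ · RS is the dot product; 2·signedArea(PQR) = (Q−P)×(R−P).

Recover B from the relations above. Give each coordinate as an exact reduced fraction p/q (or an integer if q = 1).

1. B_x = -6  [2·signedArea(BDA) = 0 ∩ 2·signedArea(BDC) = 2]
2. B_y = -5  [2·signedArea(BDA) = 0 ∩ 2·signedArea(BDC) = 2]
   → B = (-6, -5)

B = (-6, -5)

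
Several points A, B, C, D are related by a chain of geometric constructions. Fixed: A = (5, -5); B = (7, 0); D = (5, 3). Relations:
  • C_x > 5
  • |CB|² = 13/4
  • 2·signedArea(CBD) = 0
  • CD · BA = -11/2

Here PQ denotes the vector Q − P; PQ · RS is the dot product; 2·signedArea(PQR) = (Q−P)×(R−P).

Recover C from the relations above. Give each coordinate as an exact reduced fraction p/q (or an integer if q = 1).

C = (6, 3/2)

1. C_x = 6  [2·signedArea(CBD) = 0 ∩ CD · BA = -11/2]
2. C_y = 3/2  [2·signedArea(CBD) = 0 ∩ CD · BA = -11/2]
   → C = (6, 3/2)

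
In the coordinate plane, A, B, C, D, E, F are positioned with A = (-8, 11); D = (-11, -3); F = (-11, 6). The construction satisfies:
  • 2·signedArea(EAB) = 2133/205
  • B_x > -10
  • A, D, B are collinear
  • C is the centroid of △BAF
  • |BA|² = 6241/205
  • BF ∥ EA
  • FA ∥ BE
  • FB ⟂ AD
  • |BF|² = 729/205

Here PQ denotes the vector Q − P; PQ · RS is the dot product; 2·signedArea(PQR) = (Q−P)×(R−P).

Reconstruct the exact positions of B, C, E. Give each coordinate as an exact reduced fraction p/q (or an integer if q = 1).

B = (-1877/205, 1149/205)
C = (-1924/205, 4634/615)
E = (-1262/205, 2174/205)

1. B_x = -1877/205  [A, D, B are collinear ∩ FB ⟂ AD]
2. B_y = 1149/205  [A, D, B are collinear ∩ FB ⟂ AD]
   → B = (-1877/205, 1149/205)
3. C_x = -1924/205  [C is the centroid of △BAF]
4. C_y = 4634/615  [C is the centroid of △BAF]
   → C = (-1924/205, 4634/615)
5. E_x = -1262/205  [BF ∥ EA ∩ FA ∥ BE]
6. E_y = 2174/205  [BF ∥ EA ∩ FA ∥ BE]
   → E = (-1262/205, 2174/205)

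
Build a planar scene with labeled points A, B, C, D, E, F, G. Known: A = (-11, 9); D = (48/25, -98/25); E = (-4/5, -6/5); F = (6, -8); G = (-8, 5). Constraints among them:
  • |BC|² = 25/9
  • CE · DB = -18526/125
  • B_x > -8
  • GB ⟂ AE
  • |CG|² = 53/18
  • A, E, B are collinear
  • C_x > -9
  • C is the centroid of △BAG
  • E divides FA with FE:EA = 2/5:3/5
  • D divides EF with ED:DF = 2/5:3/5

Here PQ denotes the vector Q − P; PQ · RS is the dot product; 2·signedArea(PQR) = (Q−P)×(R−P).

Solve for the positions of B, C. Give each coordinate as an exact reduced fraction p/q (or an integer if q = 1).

B = (-15/2, 11/2)
C = (-53/6, 13/2)

1. B_x = -15/2  [A, E, B are collinear ∩ GB ⟂ AE]
2. B_y = 11/2  [A, E, B are collinear ∩ GB ⟂ AE]
   → B = (-15/2, 11/2)
3. C_x = -53/6  [C is the centroid of △BAG]
4. C_y = 13/2  [C is the centroid of △BAG]
   → C = (-53/6, 13/2)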